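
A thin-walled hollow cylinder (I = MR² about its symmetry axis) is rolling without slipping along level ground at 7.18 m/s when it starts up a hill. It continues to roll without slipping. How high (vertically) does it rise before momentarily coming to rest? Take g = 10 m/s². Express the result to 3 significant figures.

h ≈ 5.16 m

The moment of inertia is MR², giving k ≡ I/(MR²) = 1.
Rolling without slipping gives ω = v/R, so the total kinetic energy is ½Mv² + ½Iω² = ½(1+k)Mv² = Mv².
At the top the kinetic energy is zero, so Mv₀² = Mgh.
Thus h = (1+k)v₀²/(2g) = 2 × 7.18² / (2 × 10) ≈ 5.16 m.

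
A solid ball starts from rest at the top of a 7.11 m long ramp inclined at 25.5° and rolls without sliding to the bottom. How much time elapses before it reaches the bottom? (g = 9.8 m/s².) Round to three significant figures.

With I = (2/5)MR², the ratio k = I/(MR²) is 0.4.
Newton's second law down the slope: Mg sinθ − f = Ma. The torque equation fR = Iα (with α = a/R) gives f = kMa.
Hence a = g sinθ/(1+k) = 9.8×sin25.5°/1.4 = 3.014 m/s².
With constant a from rest, t = √(2L/a) = √(2·7.11/3.014) ≈ 2.17 s.

t ≈ 2.17 s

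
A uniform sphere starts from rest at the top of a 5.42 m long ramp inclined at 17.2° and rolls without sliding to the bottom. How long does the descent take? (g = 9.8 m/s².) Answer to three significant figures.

t ≈ 2.29 s

For this body I = (2/5)MR², i.e. k = I/(MR²) = 0.4.
Newton's second law down the slope: Mg sinθ − f = Ma. The torque equation fR = Iα (with α = a/R) gives f = kMa.
Hence a = g sinθ/(1+k) = 9.8×sin17.2°/1.4 = 2.07 m/s².
With constant a from rest, t = √(2L/a) = √(2·5.42/2.07) ≈ 2.29 s.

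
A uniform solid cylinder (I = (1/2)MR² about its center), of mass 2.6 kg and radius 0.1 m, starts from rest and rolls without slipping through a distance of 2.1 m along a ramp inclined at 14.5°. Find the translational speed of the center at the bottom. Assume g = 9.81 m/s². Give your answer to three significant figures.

v ≈ 2.62 m/s

With I = (1/2)MR², the ratio k = I/(MR²) is 0.5.
The rolling condition ω = v/R makes the rotational term ½I(v/R)² = ½kMv², so KE_total = ½(1+k)Mv² = (3/4)Mv².
The vertical drop is h = L sinθ = 2.1 × sin14.5° = 0.5258 m.
Energy conservation: Mgh = (3/4)Mv², so v = √(2gh/(1+k)) = √(2 × 9.81 × 0.5258 / 1.5) ≈ 2.62 m/s.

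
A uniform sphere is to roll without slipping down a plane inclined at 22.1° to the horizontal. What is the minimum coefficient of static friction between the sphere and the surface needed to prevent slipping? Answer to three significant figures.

μ_min ≈ 0.116

The moment of inertia is (2/5)MR², giving k ≡ I/(MR²) = 0.4.
Translational: Mg sinθ − f = Ma. Rotational about the CM: fR = Iα = kMRa, so f = kMa.
These give a = g sinθ/(1+k) and the required friction f = kMg sinθ/(1+k).
With N = Mg cosθ, the no-slip condition f ≤ μN gives μ_min = f/N = k tanθ/(1+k).
μ_min = 0.4 × tan22.1° / 1.4 ≈ 0.116.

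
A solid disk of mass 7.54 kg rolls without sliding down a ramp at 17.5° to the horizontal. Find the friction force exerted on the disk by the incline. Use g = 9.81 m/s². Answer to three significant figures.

With I = (1/2)MR², the ratio k = I/(MR²) is 0.5.
Translational: Mg sinθ − f = Ma. Rotational about the CM: fR = Iα = kMRa, so f = kMa.
Combining, a = g sinθ/(1+k) and f = kMa = kMg sinθ/(1+k).
f = 0.5 × 7.54 × 9.81 × sin17.5° / 1.5 ≈ 7.41 N.

f ≈ 7.41 N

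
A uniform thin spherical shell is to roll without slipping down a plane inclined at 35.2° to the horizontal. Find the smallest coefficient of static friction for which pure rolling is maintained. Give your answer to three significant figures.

μ_min ≈ 0.282

The moment of inertia is (2/3)MR², giving k ≡ I/(MR²) = 2/3.
Newton's second law down the slope: Mg sinθ − f = Ma. The torque equation fR = Iα (with α = a/R) gives f = kMa.
These give a = g sinθ/(1+k) and the required friction f = kMg sinθ/(1+k).
The normal force is N = Mg cosθ, so μ_min = f/N = k tanθ/(1+k).
μ_min = (2/3) × tan35.2° / 1.667 ≈ 0.282.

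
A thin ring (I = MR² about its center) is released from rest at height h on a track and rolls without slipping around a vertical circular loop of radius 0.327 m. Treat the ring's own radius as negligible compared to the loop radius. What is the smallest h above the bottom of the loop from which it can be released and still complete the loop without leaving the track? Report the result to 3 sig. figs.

The moment of inertia is MR², giving k ≡ I/(MR²) = 1.
At the top, contact is just lost when gravity alone supplies the centripetal force: Mg = Mv_top²/r, i.e. v_top² = gr.
With ω = v/R, the kinetic energy at speed v is ½(1+k)Mv² = Mv².
Energy conservation from release (height h) to the top (height 2r): Mgh = Mg(2r) + M·gr.
Thus h_min = 2r + (1+k)r/2 = r(2 + 2/2) = 0.327 × 3 ≈ 0.981 m.

h_min ≈ 0.981 m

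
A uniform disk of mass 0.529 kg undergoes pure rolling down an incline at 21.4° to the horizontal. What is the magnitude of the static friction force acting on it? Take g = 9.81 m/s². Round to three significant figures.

The moment of inertia is (1/2)MR², giving k ≡ I/(MR²) = 0.5.
Along the incline Mg sinθ − f = Ma, and torque about the center fR = Iα = kMR²(a/R) gives f = kMa.
Combining, a = g sinθ/(1+k) and f = kMa = kMg sinθ/(1+k).
f = 0.5 × 0.529 × 9.81 × sin21.4° / 1.5 ≈ 0.631 N.

f ≈ 0.631 N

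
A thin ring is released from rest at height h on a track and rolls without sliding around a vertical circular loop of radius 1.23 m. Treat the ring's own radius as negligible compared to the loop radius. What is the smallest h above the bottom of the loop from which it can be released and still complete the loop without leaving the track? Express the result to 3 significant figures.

With I = MR², the ratio k = I/(MR²) is 1.
At the top of the loop, the minimum-contact condition is Mg = Mv_top²/r, so v_top² = gr.
With ω = v/R, the kinetic energy at speed v is ½(1+k)Mv² = Mv².
Energy conservation from release (height h) to the top (height 2r): Mgh = Mg(2r) + M·gr.
Thus h_min = 2r + (1+k)r/2 = r(2 + 2/2) = 1.23 × 3 ≈ 3.69 m.

h_min ≈ 3.69 m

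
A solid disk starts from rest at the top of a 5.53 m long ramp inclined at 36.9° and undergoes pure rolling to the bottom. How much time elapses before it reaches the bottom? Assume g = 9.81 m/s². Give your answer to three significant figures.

t ≈ 1.68 s

For this body I = (1/2)MR², i.e. k = I/(MR²) = 0.5.
Newton's second law down the slope: Mg sinθ − f = Ma. The torque equation fR = Iα (with α = a/R) gives f = kMa.
Hence a = g sinθ/(1+k) = 9.81×sin36.9°/1.5 = 3.927 m/s².
Starting from rest, L = ½at², so t = √(2L/a) = √(2×5.53/3.927) ≈ 1.68 s.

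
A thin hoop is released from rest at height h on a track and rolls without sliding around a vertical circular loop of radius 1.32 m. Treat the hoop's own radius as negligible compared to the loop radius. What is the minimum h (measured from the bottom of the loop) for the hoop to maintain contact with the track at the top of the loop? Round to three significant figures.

h_min ≈ 3.96 m

With I = MR², the ratio k = I/(MR²) is 1.
At the top of the loop, the minimum-contact condition is Mg = Mv_top²/r, so v_top² = gr.
With ω = v/R, the kinetic energy at speed v is ½(1+k)Mv² = Mv².
Energy conservation from release (height h) to the top (height 2r): Mgh = Mg(2r) + M·gr.
Thus h_min = 2r + (1+k)r/2 = r(2 + 2/2) = 1.32 × 3 ≈ 3.96 m.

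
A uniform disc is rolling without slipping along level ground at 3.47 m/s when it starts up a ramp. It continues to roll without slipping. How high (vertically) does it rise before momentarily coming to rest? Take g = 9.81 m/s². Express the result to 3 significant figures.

For this body I = (1/2)MR², i.e. k = I/(MR²) = 0.5.
Pure rolling means v = ωR; then KE = ½Mv² + ½I(v/R)² = ½(1+k)Mv² = (3/4)Mv².
All of this converts to potential energy at the highest point: (3/4)Mv₀² = Mgh.
Thus h = (1+k)v₀²/(2g) = 1.5 × 3.47² / (2 × 9.81) ≈ 0.921 m.

h ≈ 0.921 m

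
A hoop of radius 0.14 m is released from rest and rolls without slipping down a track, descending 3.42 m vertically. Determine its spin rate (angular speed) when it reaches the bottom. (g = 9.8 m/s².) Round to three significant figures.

For this body I = MR², i.e. k = I/(MR²) = 1.
Since it rolls without slipping, ω = v/R and KE = ½Mv² + ½Iω² = ½(1+k)Mv² = Mv².
Energy conservation Mgh = ½(1+k)Mv² gives v = √(2gh/(1+k)) = √(2 × 9.8 × 3.42 / 2) = 5.789 m/s.
The angular speed follows from ω = v/R = 5.789/0.14 ≈ 41.4 rad/s.

ω ≈ 41.4 rad/s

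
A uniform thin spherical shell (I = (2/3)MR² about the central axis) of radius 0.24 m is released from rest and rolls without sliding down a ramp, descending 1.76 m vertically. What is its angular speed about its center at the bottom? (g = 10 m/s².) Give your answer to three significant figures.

The moment of inertia is (2/3)MR², giving k ≡ I/(MR²) = 2/3.
Rolling without slipping gives ω = v/R, so the total kinetic energy is ½Mv² + ½Iω² = ½(1+k)Mv² = (5/6)Mv².
Energy conservation Mgh = ½(1+k)Mv² gives v = √(2gh/(1+k)) = √(2 × 10 × 1.76 / 1.667) = 4.596 m/s.
Then ω = v/R = 4.596 / 0.24 ≈ 19.1 rad/s.

ω ≈ 19.1 rad/s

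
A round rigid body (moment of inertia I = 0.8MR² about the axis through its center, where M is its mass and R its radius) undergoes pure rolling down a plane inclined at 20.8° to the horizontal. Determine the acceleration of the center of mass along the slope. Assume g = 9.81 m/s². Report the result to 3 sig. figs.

a ≈ 1.94 m/s²

The moment of inertia is 0.8MR², giving k ≡ I/(MR²) = 0.8.
Newton's second law down the slope: Mg sinθ − f = Ma. The torque equation fR = Iα (with α = a/R) gives f = kMa.
Eliminating f: Mg sinθ = (1+k)Ma, so a = g sinθ/(1+k) = 9.81 × sin20.8° / 1.8 ≈ 1.94 m/s².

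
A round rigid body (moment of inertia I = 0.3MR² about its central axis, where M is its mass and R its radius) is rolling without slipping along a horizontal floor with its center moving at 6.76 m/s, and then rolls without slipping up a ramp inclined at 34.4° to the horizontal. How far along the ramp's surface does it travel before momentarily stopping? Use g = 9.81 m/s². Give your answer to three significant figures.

With I = 0.3MR², the ratio k = I/(MR²) is 0.3.
Rolling without slipping gives ω = v/R, so the total kinetic energy is ½Mv² + ½Iω² = ½(1+k)Mv² = (13/20)Mv².
Setting this equal to Mgh gives the vertical rise h = (1+k)v₀²/(2g) = 1.3×6.76²/(2×9.81) = 3.028 m.
The distance along the slope is d = h/sinθ = 3.028/sin34.4° ≈ 5.36 m.

d ≈ 5.36 m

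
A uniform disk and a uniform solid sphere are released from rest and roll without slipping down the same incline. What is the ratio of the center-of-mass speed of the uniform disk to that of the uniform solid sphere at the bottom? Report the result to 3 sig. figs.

v_ratio ≈ 0.966

Each satisfies Mgh = ½(1+k)Mv² with k = I/(MR²), so v ∝ 1/√(1+k).
For the uniform disk k = 0.5; for the uniform solid sphere k = 0.4.
v₁/v₂ = √((1+k₂)/(1+k₁)) = √(1.4/1.5) ≈ 0.966.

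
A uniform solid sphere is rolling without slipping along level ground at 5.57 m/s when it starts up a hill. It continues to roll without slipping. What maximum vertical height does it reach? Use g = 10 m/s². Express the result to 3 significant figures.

For this body I = (2/5)MR², i.e. k = I/(MR²) = 0.4.
The rolling condition ω = v/R makes the rotational term ½I(v/R)² = ½kMv², so KE_total = ½(1+k)Mv² = (7/10)Mv².
All of this converts to potential energy at the highest point: (7/10)Mv₀² = Mgh.
Thus h = (1+k)v₀²/(2g) = 1.4 × 5.57² / (2 × 10) ≈ 2.17 m.

h ≈ 2.17 m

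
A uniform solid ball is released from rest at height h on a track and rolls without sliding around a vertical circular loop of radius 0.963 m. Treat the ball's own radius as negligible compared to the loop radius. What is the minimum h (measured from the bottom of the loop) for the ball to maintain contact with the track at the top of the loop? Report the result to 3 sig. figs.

h_min ≈ 2.60 m

For this body I = (2/5)MR², i.e. k = I/(MR²) = 0.4.
At the top of the loop, the minimum-contact condition is Mg = Mv_top²/r, so v_top² = gr.
With ω = v/R, the kinetic energy at speed v is ½(1+k)Mv² = (7/10)Mv².
Energy conservation from release (height h) to the top (height 2r): Mgh = Mg(2r) + (7/10)M·gr.
Thus h_min = 2r + (1+k)r/2 = r(2 + 1.4/2) = 0.963 × 2.7 ≈ 2.60 m.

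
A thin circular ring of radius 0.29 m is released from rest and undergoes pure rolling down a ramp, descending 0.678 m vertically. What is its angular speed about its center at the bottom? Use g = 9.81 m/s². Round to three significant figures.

For this body I = MR², i.e. k = I/(MR²) = 1.
Rolling without slipping gives ω = v/R, so the total kinetic energy is ½Mv² + ½Iω² = ½(1+k)Mv² = Mv².
Energy conservation Mgh = ½(1+k)Mv² gives v = √(2gh/(1+k)) = √(2 × 9.81 × 0.678 / 2) = 2.579 m/s.
The angular speed follows from ω = v/R = 2.579/0.29 ≈ 8.89 rad/s.

ω ≈ 8.89 rad/s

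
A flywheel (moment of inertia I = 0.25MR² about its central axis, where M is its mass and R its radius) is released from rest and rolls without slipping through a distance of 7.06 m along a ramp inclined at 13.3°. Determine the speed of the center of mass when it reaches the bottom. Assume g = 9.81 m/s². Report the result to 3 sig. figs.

v ≈ 5.05 m/s

With I = 0.25MR², the ratio k = I/(MR²) is 0.25.
Rolling without slipping gives ω = v/R, so the total kinetic energy is ½Mv² + ½Iω² = ½(1+k)Mv² = (5/8)Mv².
The vertical drop is h = L sinθ = 7.06 × sin13.3° = 1.624 m.
Setting Mgh = (5/8)Mv² gives v = √(2gh/(1+k)) = √(2·9.81·1.624/1.25) ≈ 5.05 m/s.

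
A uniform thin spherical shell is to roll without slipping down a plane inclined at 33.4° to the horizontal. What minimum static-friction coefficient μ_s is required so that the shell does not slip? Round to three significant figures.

With I = (2/3)MR², the ratio k = I/(MR²) is 2/3.
Along the incline Mg sinθ − f = Ma, and torque about the center fR = Iα = kMR²(a/R) gives f = kMa.
These give a = g sinθ/(1+k) and the required friction f = kMg sinθ/(1+k).
With N = Mg cosθ, the no-slip condition f ≤ μN gives μ_min = f/N = k tanθ/(1+k).
μ_min = (2/3) × tan33.4° / 1.667 ≈ 0.264.

μ_min ≈ 0.264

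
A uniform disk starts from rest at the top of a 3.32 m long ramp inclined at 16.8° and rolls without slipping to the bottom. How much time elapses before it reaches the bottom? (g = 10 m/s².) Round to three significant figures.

For this body I = (1/2)MR², i.e. k = I/(MR²) = 0.5.
Translational: Mg sinθ − f = Ma. Rotational about the CM: fR = Iα = kMRa, so f = kMa.
Hence a = g sinθ/(1+k) = 10×sin16.8°/1.5 = 1.927 m/s².
With constant a from rest, t = √(2L/a) = √(2·3.32/1.927) ≈ 1.86 s.

t ≈ 1.86 s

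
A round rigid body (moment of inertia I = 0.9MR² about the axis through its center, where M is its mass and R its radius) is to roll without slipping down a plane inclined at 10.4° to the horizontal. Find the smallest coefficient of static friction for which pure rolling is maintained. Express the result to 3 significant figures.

μ_min ≈ 0.0869

Here I = 0.9MR², so the shape factor k = I/(MR²) = 0.9.
Along the incline Mg sinθ − f = Ma, and torque about the center fR = Iα = kMR²(a/R) gives f = kMa.
These give a = g sinθ/(1+k) and the required friction f = kMg sinθ/(1+k).
With N = Mg cosθ, the no-slip condition f ≤ μN gives μ_min = f/N = k tanθ/(1+k).
μ_min = 0.9 × tan10.4° / 1.9 ≈ 0.0869.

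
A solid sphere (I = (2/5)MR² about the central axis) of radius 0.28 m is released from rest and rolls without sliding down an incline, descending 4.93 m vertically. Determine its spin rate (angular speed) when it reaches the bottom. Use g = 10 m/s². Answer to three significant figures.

With I = (2/5)MR², the ratio k = I/(MR²) is 0.4.
Rolling without slipping gives ω = v/R, so the total kinetic energy is ½Mv² + ½Iω² = ½(1+k)Mv² = (7/10)Mv².
Energy conservation Mgh = ½(1+k)Mv² gives v = √(2gh/(1+k)) = √(2 × 10 × 4.93 / 1.4) = 8.392 m/s.
Then ω = v/R = 8.392 / 0.28 ≈ 30.0 rad/s.

ω ≈ 30.0 rad/s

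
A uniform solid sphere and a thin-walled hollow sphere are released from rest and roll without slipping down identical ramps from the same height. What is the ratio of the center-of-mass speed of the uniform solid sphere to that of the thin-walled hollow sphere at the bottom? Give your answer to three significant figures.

Each satisfies Mgh = ½(1+k)Mv² with k = I/(MR²), so v ∝ 1/√(1+k).
For the uniform solid sphere k = 0.4; for the thin-walled hollow sphere k = 2/3.
v₁/v₂ = √((1+k₂)/(1+k₁)) = √(1.667/1.4) ≈ 1.09.

v_ratio ≈ 1.09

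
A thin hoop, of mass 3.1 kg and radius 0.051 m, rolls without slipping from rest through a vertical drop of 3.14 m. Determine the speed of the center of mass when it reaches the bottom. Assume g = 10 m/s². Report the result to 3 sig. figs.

v ≈ 5.60 m/s

For this body I = MR², i.e. k = I/(MR²) = 1.
Pure rolling means v = ωR; then KE = ½Mv² + ½I(v/R)² = ½(1+k)Mv² = Mv².
Setting Mgh = Mv² gives v = √(2gh/(1+k)) = √(2·10·3.14/2) ≈ 5.60 m/s.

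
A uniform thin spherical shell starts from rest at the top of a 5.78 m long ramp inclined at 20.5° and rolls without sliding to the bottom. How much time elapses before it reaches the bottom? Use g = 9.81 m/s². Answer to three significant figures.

Here I = (2/3)MR², so the shape factor k = I/(MR²) = 2/3.
Newton's second law down the slope: Mg sinθ − f = Ma. The torque equation fR = Iα (with α = a/R) gives f = kMa.
Hence a = g sinθ/(1+k) = 9.81×sin20.5°/1.667 = 2.061 m/s².
Starting from rest, L = ½at², so t = √(2L/a) = √(2×5.78/2.061) ≈ 2.37 s.

t ≈ 2.37 s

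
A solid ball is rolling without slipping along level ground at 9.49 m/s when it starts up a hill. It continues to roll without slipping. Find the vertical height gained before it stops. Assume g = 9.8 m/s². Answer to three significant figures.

h ≈ 6.43 m

The moment of inertia is (2/5)MR², giving k ≡ I/(MR²) = 0.4.
Rolling without slipping gives ω = v/R, so the total kinetic energy is ½Mv² + ½Iω² = ½(1+k)Mv² = (7/10)Mv².
At the top the kinetic energy is zero, so (7/10)Mv₀² = Mgh.
Thus h = (1+k)v₀²/(2g) = 1.4 × 9.49² / (2 × 9.8) ≈ 6.43 m.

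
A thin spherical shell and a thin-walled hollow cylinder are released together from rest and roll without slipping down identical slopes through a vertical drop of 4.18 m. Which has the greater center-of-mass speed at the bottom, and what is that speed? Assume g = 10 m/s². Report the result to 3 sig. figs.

For rolling without slipping, Mgh = ½(1+k)Mv² where k = I/(MR²), so v = √(2gh/(1+k)).
Thin spherical shell: k = 2/3, giving v = √(2×10×4.18/1.667) = 7.082 m/s.
Thin-walled hollow cylinder: k = 1, giving v = √(2×10×4.18/2) = 6.465 m/s.
The smaller k wins: the thin spherical shell, at ≈ 7.08 m/s.

the thin spherical shell, at v ≈ 7.08 m/s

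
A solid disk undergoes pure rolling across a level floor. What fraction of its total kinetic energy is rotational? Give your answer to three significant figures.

fraction ≈ 0.333

For this body I = (1/2)MR², i.e. k = I/(MR²) = 0.5.
With ω = v/R, KE_trans = ½Mv² and KE_rot = ½Iω² = ½kMv², so KE_total = ½(1+k)Mv².
The rotational fraction is therefore k/(1+k) = 0.5/1.5 ≈ 0.333.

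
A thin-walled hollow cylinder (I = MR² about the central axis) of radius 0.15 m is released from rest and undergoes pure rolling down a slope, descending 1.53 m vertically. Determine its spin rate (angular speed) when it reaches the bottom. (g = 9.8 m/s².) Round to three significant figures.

With I = MR², the ratio k = I/(MR²) is 1.
Rolling without slipping gives ω = v/R, so the total kinetic energy is ½Mv² + ½Iω² = ½(1+k)Mv² = Mv².
Energy conservation Mgh = ½(1+k)Mv² gives v = √(2gh/(1+k)) = √(2 × 9.8 × 1.53 / 2) = 3.872 m/s.
The angular speed follows from ω = v/R = 3.872/0.15 ≈ 25.8 rad/s.

ω ≈ 25.8 rad/s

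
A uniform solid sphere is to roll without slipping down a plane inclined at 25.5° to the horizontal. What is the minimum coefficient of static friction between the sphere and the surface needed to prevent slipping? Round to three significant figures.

Here I = (2/5)MR², so the shape factor k = I/(MR²) = 0.4.
Along the incline Mg sinθ − f = Ma, and torque about the center fR = Iα = kMR²(a/R) gives f = kMa.
These give a = g sinθ/(1+k) and the required friction f = kMg sinθ/(1+k).
With N = Mg cosθ, the no-slip condition f ≤ μN gives μ_min = f/N = k tanθ/(1+k).
μ_min = 0.4 × tan25.5° / 1.4 ≈ 0.136.

μ_min ≈ 0.136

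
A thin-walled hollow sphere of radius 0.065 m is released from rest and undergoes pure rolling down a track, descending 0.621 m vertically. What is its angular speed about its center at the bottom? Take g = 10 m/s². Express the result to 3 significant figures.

With I = (2/3)MR², the ratio k = I/(MR²) is 2/3.
Rolling without slipping gives ω = v/R, so the total kinetic energy is ½Mv² + ½Iω² = ½(1+k)Mv² = (5/6)Mv².
Energy conservation Mgh = ½(1+k)Mv² gives v = √(2gh/(1+k)) = √(2 × 10 × 0.621 / 1.667) = 2.73 m/s.
Then ω = v/R = 2.73 / 0.065 ≈ 42.0 rad/s.

ω ≈ 42.0 rad/s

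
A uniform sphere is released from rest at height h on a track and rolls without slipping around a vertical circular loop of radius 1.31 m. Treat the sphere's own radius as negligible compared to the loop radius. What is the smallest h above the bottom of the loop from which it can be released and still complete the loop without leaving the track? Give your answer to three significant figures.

With I = (2/5)MR², the ratio k = I/(MR²) is 0.4.
At the top, contact is just lost when gravity alone supplies the centripetal force: Mg = Mv_top²/r, i.e. v_top² = gr.
With ω = v/R, the kinetic energy at speed v is ½(1+k)Mv² = (7/10)Mv².
Energy conservation from release (height h) to the top (height 2r): Mgh = Mg(2r) + (7/10)M·gr.
Thus h_min = 2r + (1+k)r/2 = r(2 + 1.4/2) = 1.31 × 2.7 ≈ 3.54 m.

h_min ≈ 3.54 m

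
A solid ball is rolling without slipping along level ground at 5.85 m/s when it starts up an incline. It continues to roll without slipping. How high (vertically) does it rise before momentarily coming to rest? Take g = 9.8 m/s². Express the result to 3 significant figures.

h ≈ 2.44 m

The moment of inertia is (2/5)MR², giving k ≡ I/(MR²) = 0.4.
Since it rolls without slipping, ω = v/R and KE = ½Mv² + ½Iω² = ½(1+k)Mv² = (7/10)Mv².
At the top the kinetic energy is zero, so (7/10)Mv₀² = Mgh.
Thus h = (1+k)v₀²/(2g) = 1.4 × 5.85² / (2 × 9.8) ≈ 2.44 m.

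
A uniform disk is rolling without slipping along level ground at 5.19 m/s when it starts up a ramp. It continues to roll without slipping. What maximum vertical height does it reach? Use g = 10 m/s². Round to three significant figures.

h ≈ 2.02 m

Here I = (1/2)MR², so the shape factor k = I/(MR²) = 0.5.
Since it rolls without slipping, ω = v/R and KE = ½Mv² + ½Iω² = ½(1+k)Mv² = (3/4)Mv².
All of this converts to potential energy at the highest point: (3/4)Mv₀² = Mgh.
Thus h = (1+k)v₀²/(2g) = 1.5 × 5.19² / (2 × 10) ≈ 2.02 m.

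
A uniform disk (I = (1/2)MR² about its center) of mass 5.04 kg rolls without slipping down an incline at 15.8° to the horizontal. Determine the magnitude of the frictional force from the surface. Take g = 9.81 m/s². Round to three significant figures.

f ≈ 4.49 N

With I = (1/2)MR², the ratio k = I/(MR²) is 0.5.
Translational: Mg sinθ − f = Ma. Rotational about the CM: fR = Iα = kMRa, so f = kMa.
Combining, a = g sinθ/(1+k) and f = kMa = kMg sinθ/(1+k).
f = 0.5 × 5.04 × 9.81 × sin15.8° / 1.5 ≈ 4.49 N.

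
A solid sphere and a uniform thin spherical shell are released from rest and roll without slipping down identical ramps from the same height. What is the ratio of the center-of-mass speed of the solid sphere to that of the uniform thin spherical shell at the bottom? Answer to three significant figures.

Each satisfies Mgh = ½(1+k)Mv² with k = I/(MR²), so v ∝ 1/√(1+k).
For the solid sphere k = 0.4; for the uniform thin spherical shell k = 2/3.
v₁/v₂ = √((1+k₂)/(1+k₁)) = √(1.667/1.4) ≈ 1.09.

v_ratio ≈ 1.09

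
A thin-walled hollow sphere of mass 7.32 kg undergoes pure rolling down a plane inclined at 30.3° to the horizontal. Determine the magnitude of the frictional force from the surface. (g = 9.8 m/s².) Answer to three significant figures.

f ≈ 14.5 N

With I = (2/3)MR², the ratio k = I/(MR²) is 2/3.
Translational: Mg sinθ − f = Ma. Rotational about the CM: fR = Iα = kMRa, so f = kMa.
Combining, a = g sinθ/(1+k) and f = kMa = kMg sinθ/(1+k).
f = (2/3) × 7.32 × 9.8 × sin30.3° / 1.667 ≈ 14.5 N.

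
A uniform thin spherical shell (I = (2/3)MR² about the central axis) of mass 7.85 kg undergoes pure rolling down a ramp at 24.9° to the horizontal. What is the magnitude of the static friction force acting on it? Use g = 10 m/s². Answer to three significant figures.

f ≈ 13.2 N

The moment of inertia is (2/3)MR², giving k ≡ I/(MR²) = 2/3.
Along the incline Mg sinθ − f = Ma, and torque about the center fR = Iα = kMR²(a/R) gives f = kMa.
Combining, a = g sinθ/(1+k) and f = kMa = kMg sinθ/(1+k).
f = (2/3) × 7.85 × 10 × sin24.9° / 1.667 ≈ 13.2 N.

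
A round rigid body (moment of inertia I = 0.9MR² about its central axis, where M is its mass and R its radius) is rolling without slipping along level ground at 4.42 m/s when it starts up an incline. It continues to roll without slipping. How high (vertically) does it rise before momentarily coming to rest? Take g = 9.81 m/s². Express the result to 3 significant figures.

h ≈ 1.89 m

With I = 0.9MR², the ratio k = I/(MR²) is 0.9.
Rolling without slipping gives ω = v/R, so the total kinetic energy is ½Mv² + ½Iω² = ½(1+k)Mv² = (19/20)Mv².
At the top the kinetic energy is zero, so (19/20)Mv₀² = Mgh.
Thus h = (1+k)v₀²/(2g) = 1.9 × 4.42² / (2 × 9.81) ≈ 1.89 m.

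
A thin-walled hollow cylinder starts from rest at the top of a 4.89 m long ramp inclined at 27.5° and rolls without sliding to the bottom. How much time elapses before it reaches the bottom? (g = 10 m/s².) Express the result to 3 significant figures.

For this body I = MR², i.e. k = I/(MR²) = 1.
Translational: Mg sinθ − f = Ma. Rotational about the CM: fR = Iα = kMRa, so f = kMa.
Hence a = g sinθ/(1+k) = 10×sin27.5°/2 = 2.309 m/s².
With constant a from rest, t = √(2L/a) = √(2·4.89/2.309) ≈ 2.06 s.

t ≈ 2.06 s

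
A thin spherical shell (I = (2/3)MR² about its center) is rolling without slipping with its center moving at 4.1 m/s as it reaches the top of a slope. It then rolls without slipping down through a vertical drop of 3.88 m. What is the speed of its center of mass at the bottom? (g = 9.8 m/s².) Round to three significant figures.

v ≈ 7.90 m/s

The moment of inertia is (2/3)MR², giving k ≡ I/(MR²) = 2/3.
The rolling condition ω = v/R makes the rotational term ½I(v/R)² = ½kMv², so KE_total = ½(1+k)Mv² = (5/6)Mv².
Conserving energy between top and bottom: (5/6)Mv² = (5/6)Mv₀² + Mgh, hence v² = v₀² + 2gh/(1+k).
v = √(4.1² + 2×9.8×3.88/1.667) = √62.44 ≈ 7.90 m/s.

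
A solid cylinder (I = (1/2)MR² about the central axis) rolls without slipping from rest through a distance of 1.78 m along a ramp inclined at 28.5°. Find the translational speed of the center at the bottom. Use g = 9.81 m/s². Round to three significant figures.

v ≈ 3.33 m/s

With I = (1/2)MR², the ratio k = I/(MR²) is 0.5.
Since it rolls without slipping, ω = v/R and KE = ½Mv² + ½Iω² = ½(1+k)Mv² = (3/4)Mv².
The vertical drop is h = L sinθ = 1.78 × sin28.5° = 0.8493 m.
Energy conservation: Mgh = (3/4)Mv², so v = √(2gh/(1+k)) = √(2 × 9.81 × 0.8493 / 1.5) ≈ 3.33 m/s.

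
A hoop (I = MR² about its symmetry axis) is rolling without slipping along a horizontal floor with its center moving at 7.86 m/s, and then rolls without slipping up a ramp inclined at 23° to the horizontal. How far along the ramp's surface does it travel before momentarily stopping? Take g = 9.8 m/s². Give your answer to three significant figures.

d ≈ 16.1 m

With I = MR², the ratio k = I/(MR²) is 1.
Rolling without slipping gives ω = v/R, so the total kinetic energy is ½Mv² + ½Iω² = ½(1+k)Mv² = Mv².
Setting this equal to Mgh gives the vertical rise h = (1+k)v₀²/(2g) = 2×7.86²/(2×9.8) = 6.304 m.
Along the incline, d = h/sinθ = 6.304/sin23° ≈ 16.1 m.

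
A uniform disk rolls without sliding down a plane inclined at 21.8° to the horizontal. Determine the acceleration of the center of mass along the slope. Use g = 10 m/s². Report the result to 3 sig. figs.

With I = (1/2)MR², the ratio k = I/(MR²) is 0.5.
Along the incline Mg sinθ − f = Ma, and torque about the center fR = Iα = kMR²(a/R) gives f = kMa.
Eliminating f: Mg sinθ = (1+k)Ma, so a = g sinθ/(1+k) = 10 × sin21.8° / 1.5 ≈ 2.48 m/s².

a ≈ 2.48 m/s²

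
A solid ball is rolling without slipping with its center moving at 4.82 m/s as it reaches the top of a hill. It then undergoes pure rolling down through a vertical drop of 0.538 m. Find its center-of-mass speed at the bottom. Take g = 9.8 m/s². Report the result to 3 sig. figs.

For this body I = (2/5)MR², i.e. k = I/(MR²) = 0.4.
Rolling without slipping gives ω = v/R, so the total kinetic energy is ½Mv² + ½Iω² = ½(1+k)Mv² = (7/10)Mv².
Conserving energy between top and bottom: (7/10)Mv² = (7/10)Mv₀² + Mgh, hence v² = v₀² + 2gh/(1+k).
v = √(4.82² + 2×9.8×0.538/1.4) = √30.76 ≈ 5.55 m/s.

v ≈ 5.55 m/s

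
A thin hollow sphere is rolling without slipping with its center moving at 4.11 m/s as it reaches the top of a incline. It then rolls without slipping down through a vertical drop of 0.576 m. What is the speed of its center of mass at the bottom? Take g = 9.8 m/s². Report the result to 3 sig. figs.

v ≈ 4.86 m/s

Here I = (2/3)MR², so the shape factor k = I/(MR²) = 2/3.
Since it rolls without slipping, ω = v/R and KE = ½Mv² + ½Iω² = ½(1+k)Mv² = (5/6)Mv².
Conserving energy between top and bottom: (5/6)Mv² = (5/6)Mv₀² + Mgh, hence v² = v₀² + 2gh/(1+k).
v = √(4.11² + 2×9.8×0.576/1.667) = √23.67 ≈ 4.86 m/s.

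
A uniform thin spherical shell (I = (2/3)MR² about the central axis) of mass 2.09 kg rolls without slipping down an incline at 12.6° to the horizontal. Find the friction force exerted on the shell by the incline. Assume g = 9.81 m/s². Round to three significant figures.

Here I = (2/3)MR², so the shape factor k = I/(MR²) = 2/3.
Newton's second law down the slope: Mg sinθ − f = Ma. The torque equation fR = Iα (with α = a/R) gives f = kMa.
Combining, a = g sinθ/(1+k) and f = kMa = kMg sinθ/(1+k).
f = (2/3) × 2.09 × 9.81 × sin12.6° / 1.667 ≈ 1.79 N.

f ≈ 1.79 N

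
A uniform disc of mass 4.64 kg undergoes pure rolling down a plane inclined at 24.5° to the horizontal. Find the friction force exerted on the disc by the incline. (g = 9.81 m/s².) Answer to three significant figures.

f ≈ 6.29 N

Here I = (1/2)MR², so the shape factor k = I/(MR²) = 0.5.
Along the incline Mg sinθ − f = Ma, and torque about the center fR = Iα = kMR²(a/R) gives f = kMa.
Combining, a = g sinθ/(1+k) and f = kMa = kMg sinθ/(1+k).
f = 0.5 × 4.64 × 9.81 × sin24.5° / 1.5 ≈ 6.29 N.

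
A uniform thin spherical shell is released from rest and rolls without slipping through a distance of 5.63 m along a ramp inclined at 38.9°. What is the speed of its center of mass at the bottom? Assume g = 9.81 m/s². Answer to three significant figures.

The moment of inertia is (2/3)MR², giving k ≡ I/(MR²) = 2/3.
Since it rolls without slipping, ω = v/R and KE = ½Mv² + ½Iω² = ½(1+k)Mv² = (5/6)Mv².
The vertical drop is h = L sinθ = 5.63 × sin38.9° = 3.535 m.
Energy conservation: Mgh = (5/6)Mv², so v = √(2gh/(1+k)) = √(2 × 9.81 × 3.535 / 1.667) ≈ 6.45 m/s.

v ≈ 6.45 m/s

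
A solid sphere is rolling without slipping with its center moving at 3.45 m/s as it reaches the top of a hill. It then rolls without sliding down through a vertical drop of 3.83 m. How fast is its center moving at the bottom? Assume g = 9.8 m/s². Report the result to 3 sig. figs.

The moment of inertia is (2/5)MR², giving k ≡ I/(MR²) = 0.4.
The rolling condition ω = v/R makes the rotational term ½I(v/R)² = ½kMv², so KE_total = ½(1+k)Mv² = (7/10)Mv².
Conserving energy between top and bottom: (7/10)Mv² = (7/10)Mv₀² + Mgh, hence v² = v₀² + 2gh/(1+k).
v = √(3.45² + 2×9.8×3.83/1.4) = √65.52 ≈ 8.09 m/s.

v ≈ 8.09 m/s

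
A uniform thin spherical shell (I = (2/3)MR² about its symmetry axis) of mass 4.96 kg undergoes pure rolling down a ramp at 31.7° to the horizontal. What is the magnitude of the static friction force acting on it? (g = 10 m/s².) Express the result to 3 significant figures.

Here I = (2/3)MR², so the shape factor k = I/(MR²) = 2/3.
Along the incline Mg sinθ − f = Ma, and torque about the center fR = Iα = kMR²(a/R) gives f = kMa.
Combining, a = g sinθ/(1+k) and f = kMa = kMg sinθ/(1+k).
f = (2/3) × 4.96 × 10 × sin31.7° / 1.667 ≈ 10.4 N.

f ≈ 10.4 N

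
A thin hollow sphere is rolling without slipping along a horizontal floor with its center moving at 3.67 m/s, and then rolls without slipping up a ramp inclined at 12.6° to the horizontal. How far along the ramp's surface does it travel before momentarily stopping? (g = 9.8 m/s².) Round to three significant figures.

For this body I = (2/3)MR², i.e. k = I/(MR²) = 2/3.
Pure rolling means v = ωR; then KE = ½Mv² + ½I(v/R)² = ½(1+k)Mv² = (5/6)Mv².
Setting this equal to Mgh gives the vertical rise h = (1+k)v₀²/(2g) = 1.667×3.67²/(2×9.8) = 1.145 m.
Along the incline, d = h/sinθ = 1.145/sin12.6° ≈ 5.25 m.

d ≈ 5.25 m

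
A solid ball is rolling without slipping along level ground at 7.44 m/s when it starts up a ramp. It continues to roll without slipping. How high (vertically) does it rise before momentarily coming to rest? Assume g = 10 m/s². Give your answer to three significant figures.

For this body I = (2/5)MR², i.e. k = I/(MR²) = 0.4.
Rolling without slipping gives ω = v/R, so the total kinetic energy is ½Mv² + ½Iω² = ½(1+k)Mv² = (7/10)Mv².
At the top the kinetic energy is zero, so (7/10)Mv₀² = Mgh.
Thus h = (1+k)v₀²/(2g) = 1.4 × 7.44² / (2 × 10) ≈ 3.87 m.

h ≈ 3.87 m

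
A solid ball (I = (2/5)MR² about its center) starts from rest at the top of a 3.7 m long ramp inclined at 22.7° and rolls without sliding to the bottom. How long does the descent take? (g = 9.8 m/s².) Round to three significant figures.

For this body I = (2/5)MR², i.e. k = I/(MR²) = 0.4.
Along the incline Mg sinθ − f = Ma, and torque about the center fR = Iα = kMR²(a/R) gives f = kMa.
Hence a = g sinθ/(1+k) = 9.8×sin22.7°/1.4 = 2.701 m/s².
Starting from rest, L = ½at², so t = √(2L/a) = √(2×3.7/2.701) ≈ 1.66 s.

t ≈ 1.66 s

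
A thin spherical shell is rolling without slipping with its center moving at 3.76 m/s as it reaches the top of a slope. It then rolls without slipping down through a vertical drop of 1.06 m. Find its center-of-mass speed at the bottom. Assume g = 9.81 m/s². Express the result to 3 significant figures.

v ≈ 5.16 m/s

With I = (2/3)MR², the ratio k = I/(MR²) is 2/3.
The rolling condition ω = v/R makes the rotational term ½I(v/R)² = ½kMv², so KE_total = ½(1+k)Mv² = (5/6)Mv².
Conserving energy between top and bottom: (5/6)Mv² = (5/6)Mv₀² + Mgh, hence v² = v₀² + 2gh/(1+k).
v = √(3.76² + 2×9.81×1.06/1.667) = √26.62 ≈ 5.16 m/s.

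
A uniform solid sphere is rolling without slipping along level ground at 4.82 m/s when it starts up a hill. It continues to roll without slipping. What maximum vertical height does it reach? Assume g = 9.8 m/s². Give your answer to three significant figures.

h ≈ 1.66 m

For this body I = (2/5)MR², i.e. k = I/(MR²) = 0.4.
Rolling without slipping gives ω = v/R, so the total kinetic energy is ½Mv² + ½Iω² = ½(1+k)Mv² = (7/10)Mv².
At the top the kinetic energy is zero, so (7/10)Mv₀² = Mgh.
Thus h = (1+k)v₀²/(2g) = 1.4 × 4.82² / (2 × 9.8) ≈ 1.66 m.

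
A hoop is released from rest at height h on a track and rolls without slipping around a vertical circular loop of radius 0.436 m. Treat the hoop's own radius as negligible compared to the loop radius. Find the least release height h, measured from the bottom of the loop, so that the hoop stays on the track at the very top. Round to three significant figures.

The moment of inertia is MR², giving k ≡ I/(MR²) = 1.
At the top, contact is just lost when gravity alone supplies the centripetal force: Mg = Mv_top²/r, i.e. v_top² = gr.
With ω = v/R, the kinetic energy at speed v is ½(1+k)Mv² = Mv².
Energy conservation from release (height h) to the top (height 2r): Mgh = Mg(2r) + M·gr.
Thus h_min = 2r + (1+k)r/2 = r(2 + 2/2) = 0.436 × 3 ≈ 1.31 m.

h_min ≈ 1.31 m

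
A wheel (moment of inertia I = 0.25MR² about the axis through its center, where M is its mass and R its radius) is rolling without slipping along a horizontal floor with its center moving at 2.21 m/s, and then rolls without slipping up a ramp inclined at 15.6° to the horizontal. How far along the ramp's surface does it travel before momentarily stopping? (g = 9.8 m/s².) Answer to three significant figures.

d ≈ 1.16 m

The moment of inertia is 0.25MR², giving k ≡ I/(MR²) = 0.25.
Rolling without slipping gives ω = v/R, so the total kinetic energy is ½Mv² + ½Iω² = ½(1+k)Mv² = (5/8)Mv².
Setting this equal to Mgh gives the vertical rise h = (1+k)v₀²/(2g) = 1.25×2.21²/(2×9.8) = 0.3115 m.
Along the incline, d = h/sinθ = 0.3115/sin15.6° ≈ 1.16 m.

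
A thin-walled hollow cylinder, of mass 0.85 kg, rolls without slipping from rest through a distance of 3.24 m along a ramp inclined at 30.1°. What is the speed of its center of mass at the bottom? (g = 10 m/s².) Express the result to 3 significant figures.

With I = MR², the ratio k = I/(MR²) is 1.
The rolling condition ω = v/R makes the rotational term ½I(v/R)² = ½kMv², so KE_total = ½(1+k)Mv² = Mv².
The vertical drop is h = L sinθ = 3.24 × sin30.1° = 1.625 m.
Setting Mgh = Mv² gives v = √(2gh/(1+k)) = √(2·10·1.625/2) ≈ 4.03 m/s.

v ≈ 4.03 m/s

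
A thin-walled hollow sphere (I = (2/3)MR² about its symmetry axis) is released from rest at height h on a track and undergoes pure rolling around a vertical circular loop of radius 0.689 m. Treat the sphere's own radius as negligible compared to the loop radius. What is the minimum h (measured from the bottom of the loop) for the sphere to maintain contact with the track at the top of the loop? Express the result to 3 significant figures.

h_min ≈ 1.95 m

With I = (2/3)MR², the ratio k = I/(MR²) is 2/3.
At the top, contact is just lost when gravity alone supplies the centripetal force: Mg = Mv_top²/r, i.e. v_top² = gr.
With ω = v/R, the kinetic energy at speed v is ½(1+k)Mv² = (5/6)Mv².
Energy conservation from release (height h) to the top (height 2r): Mgh = Mg(2r) + (5/6)M·gr.
Thus h_min = 2r + (1+k)r/2 = r(2 + 1.667/2) = 0.689 × 2.833 ≈ 1.95 m.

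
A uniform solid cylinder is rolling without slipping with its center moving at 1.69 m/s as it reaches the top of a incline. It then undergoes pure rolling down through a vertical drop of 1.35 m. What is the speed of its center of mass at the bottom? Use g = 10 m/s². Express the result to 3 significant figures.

Here I = (1/2)MR², so the shape factor k = I/(MR²) = 0.5.
The rolling condition ω = v/R makes the rotational term ½I(v/R)² = ½kMv², so KE_total = ½(1+k)Mv² = (3/4)Mv².
Conserving energy between top and bottom: (3/4)Mv² = (3/4)Mv₀² + Mgh, hence v² = v₀² + 2gh/(1+k).
v = √(1.69² + 2×10×1.35/1.5) = √20.86 ≈ 4.57 m/s.

v ≈ 4.57 m/s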